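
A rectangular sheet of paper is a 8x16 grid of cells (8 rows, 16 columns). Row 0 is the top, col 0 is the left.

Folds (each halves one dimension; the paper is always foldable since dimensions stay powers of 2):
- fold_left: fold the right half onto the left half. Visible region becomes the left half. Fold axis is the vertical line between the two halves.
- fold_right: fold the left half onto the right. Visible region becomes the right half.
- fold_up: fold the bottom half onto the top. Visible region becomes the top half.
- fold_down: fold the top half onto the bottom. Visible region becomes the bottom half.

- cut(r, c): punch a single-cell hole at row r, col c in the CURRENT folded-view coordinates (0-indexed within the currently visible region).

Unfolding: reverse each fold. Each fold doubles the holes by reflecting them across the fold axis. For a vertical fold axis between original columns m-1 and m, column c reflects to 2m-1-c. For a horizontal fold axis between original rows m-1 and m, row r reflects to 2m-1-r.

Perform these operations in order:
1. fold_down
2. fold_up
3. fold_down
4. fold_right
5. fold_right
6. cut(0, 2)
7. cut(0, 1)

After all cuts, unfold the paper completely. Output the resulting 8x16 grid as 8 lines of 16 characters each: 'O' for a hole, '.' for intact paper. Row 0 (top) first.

Answer: .OO..OO..OO..OO.
.OO..OO..OO..OO.
.OO..OO..OO..OO.
.OO..OO..OO..OO.
.OO..OO..OO..OO.
.OO..OO..OO..OO.
.OO..OO..OO..OO.
.OO..OO..OO..OO.

Derivation:
Op 1 fold_down: fold axis h@4; visible region now rows[4,8) x cols[0,16) = 4x16
Op 2 fold_up: fold axis h@6; visible region now rows[4,6) x cols[0,16) = 2x16
Op 3 fold_down: fold axis h@5; visible region now rows[5,6) x cols[0,16) = 1x16
Op 4 fold_right: fold axis v@8; visible region now rows[5,6) x cols[8,16) = 1x8
Op 5 fold_right: fold axis v@12; visible region now rows[5,6) x cols[12,16) = 1x4
Op 6 cut(0, 2): punch at orig (5,14); cuts so far [(5, 14)]; region rows[5,6) x cols[12,16) = 1x4
Op 7 cut(0, 1): punch at orig (5,13); cuts so far [(5, 13), (5, 14)]; region rows[5,6) x cols[12,16) = 1x4
Unfold 1 (reflect across v@12): 4 holes -> [(5, 9), (5, 10), (5, 13), (5, 14)]
Unfold 2 (reflect across v@8): 8 holes -> [(5, 1), (5, 2), (5, 5), (5, 6), (5, 9), (5, 10), (5, 13), (5, 14)]
Unfold 3 (reflect across h@5): 16 holes -> [(4, 1), (4, 2), (4, 5), (4, 6), (4, 9), (4, 10), (4, 13), (4, 14), (5, 1), (5, 2), (5, 5), (5, 6), (5, 9), (5, 10), (5, 13), (5, 14)]
Unfold 4 (reflect across h@6): 32 holes -> [(4, 1), (4, 2), (4, 5), (4, 6), (4, 9), (4, 10), (4, 13), (4, 14), (5, 1), (5, 2), (5, 5), (5, 6), (5, 9), (5, 10), (5, 13), (5, 14), (6, 1), (6, 2), (6, 5), (6, 6), (6, 9), (6, 10), (6, 13), (6, 14), (7, 1), (7, 2), (7, 5), (7, 6), (7, 9), (7, 10), (7, 13), (7, 14)]
Unfold 5 (reflect across h@4): 64 holes -> [(0, 1), (0, 2), (0, 5), (0, 6), (0, 9), (0, 10), (0, 13), (0, 14), (1, 1), (1, 2), (1, 5), (1, 6), (1, 9), (1, 10), (1, 13), (1, 14), (2, 1), (2, 2), (2, 5), (2, 6), (2, 9), (2, 10), (2, 13), (2, 14), (3, 1), (3, 2), (3, 5), (3, 6), (3, 9), (3, 10), (3, 13), (3, 14), (4, 1), (4, 2), (4, 5), (4, 6), (4, 9), (4, 10), (4, 13), (4, 14), (5, 1), (5, 2), (5, 5), (5, 6), (5, 9), (5, 10), (5, 13), (5, 14), (6, 1), (6, 2), (6, 5), (6, 6), (6, 9), (6, 10), (6, 13), (6, 14), (7, 1), (7, 2), (7, 5), (7, 6), (7, 9), (7, 10), (7, 13), (7, 14)]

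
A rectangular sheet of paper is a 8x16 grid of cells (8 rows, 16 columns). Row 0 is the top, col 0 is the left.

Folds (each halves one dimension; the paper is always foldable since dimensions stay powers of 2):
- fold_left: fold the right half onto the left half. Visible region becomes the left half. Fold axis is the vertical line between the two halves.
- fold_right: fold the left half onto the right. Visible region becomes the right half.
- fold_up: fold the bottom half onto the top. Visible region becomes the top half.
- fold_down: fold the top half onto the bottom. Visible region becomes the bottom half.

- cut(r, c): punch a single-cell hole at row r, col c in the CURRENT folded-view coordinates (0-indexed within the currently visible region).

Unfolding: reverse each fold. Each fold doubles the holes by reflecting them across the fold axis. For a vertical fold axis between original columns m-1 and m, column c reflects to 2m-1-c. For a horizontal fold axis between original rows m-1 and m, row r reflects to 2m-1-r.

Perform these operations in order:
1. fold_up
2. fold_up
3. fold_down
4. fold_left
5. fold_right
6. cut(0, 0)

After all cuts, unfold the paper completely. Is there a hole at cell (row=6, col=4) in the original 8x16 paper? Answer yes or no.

Op 1 fold_up: fold axis h@4; visible region now rows[0,4) x cols[0,16) = 4x16
Op 2 fold_up: fold axis h@2; visible region now rows[0,2) x cols[0,16) = 2x16
Op 3 fold_down: fold axis h@1; visible region now rows[1,2) x cols[0,16) = 1x16
Op 4 fold_left: fold axis v@8; visible region now rows[1,2) x cols[0,8) = 1x8
Op 5 fold_right: fold axis v@4; visible region now rows[1,2) x cols[4,8) = 1x4
Op 6 cut(0, 0): punch at orig (1,4); cuts so far [(1, 4)]; region rows[1,2) x cols[4,8) = 1x4
Unfold 1 (reflect across v@4): 2 holes -> [(1, 3), (1, 4)]
Unfold 2 (reflect across v@8): 4 holes -> [(1, 3), (1, 4), (1, 11), (1, 12)]
Unfold 3 (reflect across h@1): 8 holes -> [(0, 3), (0, 4), (0, 11), (0, 12), (1, 3), (1, 4), (1, 11), (1, 12)]
Unfold 4 (reflect across h@2): 16 holes -> [(0, 3), (0, 4), (0, 11), (0, 12), (1, 3), (1, 4), (1, 11), (1, 12), (2, 3), (2, 4), (2, 11), (2, 12), (3, 3), (3, 4), (3, 11), (3, 12)]
Unfold 5 (reflect across h@4): 32 holes -> [(0, 3), (0, 4), (0, 11), (0, 12), (1, 3), (1, 4), (1, 11), (1, 12), (2, 3), (2, 4), (2, 11), (2, 12), (3, 3), (3, 4), (3, 11), (3, 12), (4, 3), (4, 4), (4, 11), (4, 12), (5, 3), (5, 4), (5, 11), (5, 12), (6, 3), (6, 4), (6, 11), (6, 12), (7, 3), (7, 4), (7, 11), (7, 12)]
Holes: [(0, 3), (0, 4), (0, 11), (0, 12), (1, 3), (1, 4), (1, 11), (1, 12), (2, 3), (2, 4), (2, 11), (2, 12), (3, 3), (3, 4), (3, 11), (3, 12), (4, 3), (4, 4), (4, 11), (4, 12), (5, 3), (5, 4), (5, 11), (5, 12), (6, 3), (6, 4), (6, 11), (6, 12), (7, 3), (7, 4), (7, 11), (7, 12)]

Answer: yes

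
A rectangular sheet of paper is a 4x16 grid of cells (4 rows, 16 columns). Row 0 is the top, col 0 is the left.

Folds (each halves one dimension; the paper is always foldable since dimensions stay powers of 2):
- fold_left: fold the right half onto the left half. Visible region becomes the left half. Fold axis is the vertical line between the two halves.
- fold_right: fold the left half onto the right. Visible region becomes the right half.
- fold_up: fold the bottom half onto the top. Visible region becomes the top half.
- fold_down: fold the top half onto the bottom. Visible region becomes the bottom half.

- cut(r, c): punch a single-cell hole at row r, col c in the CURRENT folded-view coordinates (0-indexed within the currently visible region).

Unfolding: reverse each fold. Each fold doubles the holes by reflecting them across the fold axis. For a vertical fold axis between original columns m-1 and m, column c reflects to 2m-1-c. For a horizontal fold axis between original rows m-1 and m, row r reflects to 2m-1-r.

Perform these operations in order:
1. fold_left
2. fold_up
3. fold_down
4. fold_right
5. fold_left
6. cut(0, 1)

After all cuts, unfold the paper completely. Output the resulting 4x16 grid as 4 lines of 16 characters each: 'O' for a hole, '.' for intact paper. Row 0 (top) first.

Answer: .OO..OO..OO..OO.
.OO..OO..OO..OO.
.OO..OO..OO..OO.
.OO..OO..OO..OO.

Derivation:
Op 1 fold_left: fold axis v@8; visible region now rows[0,4) x cols[0,8) = 4x8
Op 2 fold_up: fold axis h@2; visible region now rows[0,2) x cols[0,8) = 2x8
Op 3 fold_down: fold axis h@1; visible region now rows[1,2) x cols[0,8) = 1x8
Op 4 fold_right: fold axis v@4; visible region now rows[1,2) x cols[4,8) = 1x4
Op 5 fold_left: fold axis v@6; visible region now rows[1,2) x cols[4,6) = 1x2
Op 6 cut(0, 1): punch at orig (1,5); cuts so far [(1, 5)]; region rows[1,2) x cols[4,6) = 1x2
Unfold 1 (reflect across v@6): 2 holes -> [(1, 5), (1, 6)]
Unfold 2 (reflect across v@4): 4 holes -> [(1, 1), (1, 2), (1, 5), (1, 6)]
Unfold 3 (reflect across h@1): 8 holes -> [(0, 1), (0, 2), (0, 5), (0, 6), (1, 1), (1, 2), (1, 5), (1, 6)]
Unfold 4 (reflect across h@2): 16 holes -> [(0, 1), (0, 2), (0, 5), (0, 6), (1, 1), (1, 2), (1, 5), (1, 6), (2, 1), (2, 2), (2, 5), (2, 6), (3, 1), (3, 2), (3, 5), (3, 6)]
Unfold 5 (reflect across v@8): 32 holes -> [(0, 1), (0, 2), (0, 5), (0, 6), (0, 9), (0, 10), (0, 13), (0, 14), (1, 1), (1, 2), (1, 5), (1, 6), (1, 9), (1, 10), (1, 13), (1, 14), (2, 1), (2, 2), (2, 5), (2, 6), (2, 9), (2, 10), (2, 13), (2, 14), (3, 1), (3, 2), (3, 5), (3, 6), (3, 9), (3, 10), (3, 13), (3, 14)]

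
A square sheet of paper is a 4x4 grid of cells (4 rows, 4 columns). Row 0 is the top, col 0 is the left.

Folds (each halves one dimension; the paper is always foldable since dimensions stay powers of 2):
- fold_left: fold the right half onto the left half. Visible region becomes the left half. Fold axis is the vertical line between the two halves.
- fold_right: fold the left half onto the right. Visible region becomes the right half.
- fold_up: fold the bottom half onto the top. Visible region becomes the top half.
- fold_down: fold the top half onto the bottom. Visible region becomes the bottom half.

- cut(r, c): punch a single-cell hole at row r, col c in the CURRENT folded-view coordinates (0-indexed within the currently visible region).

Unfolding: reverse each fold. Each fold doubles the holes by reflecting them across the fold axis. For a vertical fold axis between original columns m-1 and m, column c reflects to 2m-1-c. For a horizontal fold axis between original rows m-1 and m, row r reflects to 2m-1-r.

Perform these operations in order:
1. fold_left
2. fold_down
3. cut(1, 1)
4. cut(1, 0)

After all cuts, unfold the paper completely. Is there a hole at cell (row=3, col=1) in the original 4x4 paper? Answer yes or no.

Op 1 fold_left: fold axis v@2; visible region now rows[0,4) x cols[0,2) = 4x2
Op 2 fold_down: fold axis h@2; visible region now rows[2,4) x cols[0,2) = 2x2
Op 3 cut(1, 1): punch at orig (3,1); cuts so far [(3, 1)]; region rows[2,4) x cols[0,2) = 2x2
Op 4 cut(1, 0): punch at orig (3,0); cuts so far [(3, 0), (3, 1)]; region rows[2,4) x cols[0,2) = 2x2
Unfold 1 (reflect across h@2): 4 holes -> [(0, 0), (0, 1), (3, 0), (3, 1)]
Unfold 2 (reflect across v@2): 8 holes -> [(0, 0), (0, 1), (0, 2), (0, 3), (3, 0), (3, 1), (3, 2), (3, 3)]
Holes: [(0, 0), (0, 1), (0, 2), (0, 3), (3, 0), (3, 1), (3, 2), (3, 3)]

Answer: yes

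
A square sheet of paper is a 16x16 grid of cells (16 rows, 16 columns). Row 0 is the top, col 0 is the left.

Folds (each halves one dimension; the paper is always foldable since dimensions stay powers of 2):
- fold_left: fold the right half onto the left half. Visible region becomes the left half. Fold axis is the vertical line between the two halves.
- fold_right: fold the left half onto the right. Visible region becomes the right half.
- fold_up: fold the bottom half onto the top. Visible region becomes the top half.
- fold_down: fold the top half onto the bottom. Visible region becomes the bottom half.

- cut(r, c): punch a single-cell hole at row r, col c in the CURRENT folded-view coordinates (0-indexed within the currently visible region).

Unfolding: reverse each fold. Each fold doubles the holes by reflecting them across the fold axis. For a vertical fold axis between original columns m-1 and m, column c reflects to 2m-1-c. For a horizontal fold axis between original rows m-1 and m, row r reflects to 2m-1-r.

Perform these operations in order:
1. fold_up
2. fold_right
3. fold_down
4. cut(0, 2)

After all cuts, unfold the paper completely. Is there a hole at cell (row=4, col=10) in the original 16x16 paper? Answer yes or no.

Op 1 fold_up: fold axis h@8; visible region now rows[0,8) x cols[0,16) = 8x16
Op 2 fold_right: fold axis v@8; visible region now rows[0,8) x cols[8,16) = 8x8
Op 3 fold_down: fold axis h@4; visible region now rows[4,8) x cols[8,16) = 4x8
Op 4 cut(0, 2): punch at orig (4,10); cuts so far [(4, 10)]; region rows[4,8) x cols[8,16) = 4x8
Unfold 1 (reflect across h@4): 2 holes -> [(3, 10), (4, 10)]
Unfold 2 (reflect across v@8): 4 holes -> [(3, 5), (3, 10), (4, 5), (4, 10)]
Unfold 3 (reflect across h@8): 8 holes -> [(3, 5), (3, 10), (4, 5), (4, 10), (11, 5), (11, 10), (12, 5), (12, 10)]
Holes: [(3, 5), (3, 10), (4, 5), (4, 10), (11, 5), (11, 10), (12, 5), (12, 10)]

Answer: yes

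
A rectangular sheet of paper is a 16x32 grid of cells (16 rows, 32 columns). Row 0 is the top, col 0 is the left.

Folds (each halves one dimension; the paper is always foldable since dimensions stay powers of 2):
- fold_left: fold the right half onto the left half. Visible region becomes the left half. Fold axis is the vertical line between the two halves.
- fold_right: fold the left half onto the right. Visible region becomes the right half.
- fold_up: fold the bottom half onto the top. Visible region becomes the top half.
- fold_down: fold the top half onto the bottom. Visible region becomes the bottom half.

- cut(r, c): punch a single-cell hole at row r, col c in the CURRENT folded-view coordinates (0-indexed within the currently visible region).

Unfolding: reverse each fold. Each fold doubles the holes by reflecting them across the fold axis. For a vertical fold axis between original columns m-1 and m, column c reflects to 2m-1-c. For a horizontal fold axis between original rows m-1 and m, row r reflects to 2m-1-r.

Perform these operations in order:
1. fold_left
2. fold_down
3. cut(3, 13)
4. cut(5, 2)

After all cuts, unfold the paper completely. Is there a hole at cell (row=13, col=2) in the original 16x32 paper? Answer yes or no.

Answer: yes

Derivation:
Op 1 fold_left: fold axis v@16; visible region now rows[0,16) x cols[0,16) = 16x16
Op 2 fold_down: fold axis h@8; visible region now rows[8,16) x cols[0,16) = 8x16
Op 3 cut(3, 13): punch at orig (11,13); cuts so far [(11, 13)]; region rows[8,16) x cols[0,16) = 8x16
Op 4 cut(5, 2): punch at orig (13,2); cuts so far [(11, 13), (13, 2)]; region rows[8,16) x cols[0,16) = 8x16
Unfold 1 (reflect across h@8): 4 holes -> [(2, 2), (4, 13), (11, 13), (13, 2)]
Unfold 2 (reflect across v@16): 8 holes -> [(2, 2), (2, 29), (4, 13), (4, 18), (11, 13), (11, 18), (13, 2), (13, 29)]
Holes: [(2, 2), (2, 29), (4, 13), (4, 18), (11, 13), (11, 18), (13, 2), (13, 29)]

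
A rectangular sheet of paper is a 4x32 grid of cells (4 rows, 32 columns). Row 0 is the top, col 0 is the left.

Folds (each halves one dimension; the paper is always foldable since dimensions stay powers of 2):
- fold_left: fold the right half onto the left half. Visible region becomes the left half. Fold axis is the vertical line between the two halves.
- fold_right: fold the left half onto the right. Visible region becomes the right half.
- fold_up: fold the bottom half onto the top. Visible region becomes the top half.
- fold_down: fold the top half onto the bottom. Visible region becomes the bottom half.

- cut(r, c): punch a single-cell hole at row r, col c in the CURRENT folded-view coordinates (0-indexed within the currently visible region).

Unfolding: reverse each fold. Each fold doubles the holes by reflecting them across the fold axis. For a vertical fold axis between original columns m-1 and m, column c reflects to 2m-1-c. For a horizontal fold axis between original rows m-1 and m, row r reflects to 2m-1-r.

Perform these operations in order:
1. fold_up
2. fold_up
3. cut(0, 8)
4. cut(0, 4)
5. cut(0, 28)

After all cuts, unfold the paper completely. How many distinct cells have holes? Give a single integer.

Op 1 fold_up: fold axis h@2; visible region now rows[0,2) x cols[0,32) = 2x32
Op 2 fold_up: fold axis h@1; visible region now rows[0,1) x cols[0,32) = 1x32
Op 3 cut(0, 8): punch at orig (0,8); cuts so far [(0, 8)]; region rows[0,1) x cols[0,32) = 1x32
Op 4 cut(0, 4): punch at orig (0,4); cuts so far [(0, 4), (0, 8)]; region rows[0,1) x cols[0,32) = 1x32
Op 5 cut(0, 28): punch at orig (0,28); cuts so far [(0, 4), (0, 8), (0, 28)]; region rows[0,1) x cols[0,32) = 1x32
Unfold 1 (reflect across h@1): 6 holes -> [(0, 4), (0, 8), (0, 28), (1, 4), (1, 8), (1, 28)]
Unfold 2 (reflect across h@2): 12 holes -> [(0, 4), (0, 8), (0, 28), (1, 4), (1, 8), (1, 28), (2, 4), (2, 8), (2, 28), (3, 4), (3, 8), (3, 28)]

Answer: 12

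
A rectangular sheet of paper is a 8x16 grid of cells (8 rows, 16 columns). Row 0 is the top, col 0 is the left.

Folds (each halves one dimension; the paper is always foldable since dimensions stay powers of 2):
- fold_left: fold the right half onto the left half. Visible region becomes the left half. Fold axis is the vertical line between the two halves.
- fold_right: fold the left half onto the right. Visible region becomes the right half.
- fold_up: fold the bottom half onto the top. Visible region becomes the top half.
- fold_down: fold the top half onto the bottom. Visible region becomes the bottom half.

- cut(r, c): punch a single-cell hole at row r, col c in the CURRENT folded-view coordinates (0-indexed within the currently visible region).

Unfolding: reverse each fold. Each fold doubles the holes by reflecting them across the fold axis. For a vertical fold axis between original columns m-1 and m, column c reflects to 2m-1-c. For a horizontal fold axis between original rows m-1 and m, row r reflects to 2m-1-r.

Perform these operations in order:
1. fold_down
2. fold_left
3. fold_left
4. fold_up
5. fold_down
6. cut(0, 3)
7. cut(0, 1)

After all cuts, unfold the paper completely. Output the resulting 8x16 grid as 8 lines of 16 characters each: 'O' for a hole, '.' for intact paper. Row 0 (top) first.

Op 1 fold_down: fold axis h@4; visible region now rows[4,8) x cols[0,16) = 4x16
Op 2 fold_left: fold axis v@8; visible region now rows[4,8) x cols[0,8) = 4x8
Op 3 fold_left: fold axis v@4; visible region now rows[4,8) x cols[0,4) = 4x4
Op 4 fold_up: fold axis h@6; visible region now rows[4,6) x cols[0,4) = 2x4
Op 5 fold_down: fold axis h@5; visible region now rows[5,6) x cols[0,4) = 1x4
Op 6 cut(0, 3): punch at orig (5,3); cuts so far [(5, 3)]; region rows[5,6) x cols[0,4) = 1x4
Op 7 cut(0, 1): punch at orig (5,1); cuts so far [(5, 1), (5, 3)]; region rows[5,6) x cols[0,4) = 1x4
Unfold 1 (reflect across h@5): 4 holes -> [(4, 1), (4, 3), (5, 1), (5, 3)]
Unfold 2 (reflect across h@6): 8 holes -> [(4, 1), (4, 3), (5, 1), (5, 3), (6, 1), (6, 3), (7, 1), (7, 3)]
Unfold 3 (reflect across v@4): 16 holes -> [(4, 1), (4, 3), (4, 4), (4, 6), (5, 1), (5, 3), (5, 4), (5, 6), (6, 1), (6, 3), (6, 4), (6, 6), (7, 1), (7, 3), (7, 4), (7, 6)]
Unfold 4 (reflect across v@8): 32 holes -> [(4, 1), (4, 3), (4, 4), (4, 6), (4, 9), (4, 11), (4, 12), (4, 14), (5, 1), (5, 3), (5, 4), (5, 6), (5, 9), (5, 11), (5, 12), (5, 14), (6, 1), (6, 3), (6, 4), (6, 6), (6, 9), (6, 11), (6, 12), (6, 14), (7, 1), (7, 3), (7, 4), (7, 6), (7, 9), (7, 11), (7, 12), (7, 14)]
Unfold 5 (reflect across h@4): 64 holes -> [(0, 1), (0, 3), (0, 4), (0, 6), (0, 9), (0, 11), (0, 12), (0, 14), (1, 1), (1, 3), (1, 4), (1, 6), (1, 9), (1, 11), (1, 12), (1, 14), (2, 1), (2, 3), (2, 4), (2, 6), (2, 9), (2, 11), (2, 12), (2, 14), (3, 1), (3, 3), (3, 4), (3, 6), (3, 9), (3, 11), (3, 12), (3, 14), (4, 1), (4, 3), (4, 4), (4, 6), (4, 9), (4, 11), (4, 12), (4, 14), (5, 1), (5, 3), (5, 4), (5, 6), (5, 9), (5, 11), (5, 12), (5, 14), (6, 1), (6, 3), (6, 4), (6, 6), (6, 9), (6, 11), (6, 12), (6, 14), (7, 1), (7, 3), (7, 4), (7, 6), (7, 9), (7, 11), (7, 12), (7, 14)]

Answer: .O.OO.O..O.OO.O.
.O.OO.O..O.OO.O.
.O.OO.O..O.OO.O.
.O.OO.O..O.OO.O.
.O.OO.O..O.OO.O.
.O.OO.O..O.OO.O.
.O.OO.O..O.OO.O.
.O.OO.O..O.OO.O.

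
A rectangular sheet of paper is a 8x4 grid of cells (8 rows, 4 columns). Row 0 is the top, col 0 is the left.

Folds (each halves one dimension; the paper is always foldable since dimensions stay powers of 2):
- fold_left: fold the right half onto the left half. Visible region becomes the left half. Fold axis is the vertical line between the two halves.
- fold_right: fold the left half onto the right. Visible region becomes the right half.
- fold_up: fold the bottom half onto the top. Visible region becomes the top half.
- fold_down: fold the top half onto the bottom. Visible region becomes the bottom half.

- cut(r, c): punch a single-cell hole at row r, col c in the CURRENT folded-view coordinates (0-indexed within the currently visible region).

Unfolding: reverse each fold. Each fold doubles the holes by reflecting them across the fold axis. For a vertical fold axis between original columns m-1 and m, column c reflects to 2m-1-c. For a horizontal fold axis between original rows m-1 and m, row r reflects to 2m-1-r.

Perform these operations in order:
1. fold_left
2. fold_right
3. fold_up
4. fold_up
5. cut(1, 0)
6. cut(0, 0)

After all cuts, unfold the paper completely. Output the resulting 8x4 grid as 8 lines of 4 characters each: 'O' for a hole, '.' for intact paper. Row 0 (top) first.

Answer: OOOO
OOOO
OOOO
OOOO
OOOO
OOOO
OOOO
OOOO

Derivation:
Op 1 fold_left: fold axis v@2; visible region now rows[0,8) x cols[0,2) = 8x2
Op 2 fold_right: fold axis v@1; visible region now rows[0,8) x cols[1,2) = 8x1
Op 3 fold_up: fold axis h@4; visible region now rows[0,4) x cols[1,2) = 4x1
Op 4 fold_up: fold axis h@2; visible region now rows[0,2) x cols[1,2) = 2x1
Op 5 cut(1, 0): punch at orig (1,1); cuts so far [(1, 1)]; region rows[0,2) x cols[1,2) = 2x1
Op 6 cut(0, 0): punch at orig (0,1); cuts so far [(0, 1), (1, 1)]; region rows[0,2) x cols[1,2) = 2x1
Unfold 1 (reflect across h@2): 4 holes -> [(0, 1), (1, 1), (2, 1), (3, 1)]
Unfold 2 (reflect across h@4): 8 holes -> [(0, 1), (1, 1), (2, 1), (3, 1), (4, 1), (5, 1), (6, 1), (7, 1)]
Unfold 3 (reflect across v@1): 16 holes -> [(0, 0), (0, 1), (1, 0), (1, 1), (2, 0), (2, 1), (3, 0), (3, 1), (4, 0), (4, 1), (5, 0), (5, 1), (6, 0), (6, 1), (7, 0), (7, 1)]
Unfold 4 (reflect across v@2): 32 holes -> [(0, 0), (0, 1), (0, 2), (0, 3), (1, 0), (1, 1), (1, 2), (1, 3), (2, 0), (2, 1), (2, 2), (2, 3), (3, 0), (3, 1), (3, 2), (3, 3), (4, 0), (4, 1), (4, 2), (4, 3), (5, 0), (5, 1), (5, 2), (5, 3), (6, 0), (6, 1), (6, 2), (6, 3), (7, 0), (7, 1), (7, 2), (7, 3)]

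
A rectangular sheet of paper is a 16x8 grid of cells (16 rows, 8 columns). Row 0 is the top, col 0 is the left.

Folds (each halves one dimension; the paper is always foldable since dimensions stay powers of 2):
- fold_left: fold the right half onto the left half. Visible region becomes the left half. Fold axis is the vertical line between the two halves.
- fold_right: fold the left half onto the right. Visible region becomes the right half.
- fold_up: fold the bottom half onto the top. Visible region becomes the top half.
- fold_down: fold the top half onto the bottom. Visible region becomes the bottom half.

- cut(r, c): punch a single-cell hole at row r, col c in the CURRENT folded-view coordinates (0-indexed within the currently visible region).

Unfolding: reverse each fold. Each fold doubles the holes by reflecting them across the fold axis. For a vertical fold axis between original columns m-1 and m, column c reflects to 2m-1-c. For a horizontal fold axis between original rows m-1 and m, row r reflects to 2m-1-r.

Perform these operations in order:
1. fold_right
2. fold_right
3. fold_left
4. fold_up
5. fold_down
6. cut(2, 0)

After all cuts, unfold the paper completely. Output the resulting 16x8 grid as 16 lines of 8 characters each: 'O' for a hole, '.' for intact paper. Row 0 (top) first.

Op 1 fold_right: fold axis v@4; visible region now rows[0,16) x cols[4,8) = 16x4
Op 2 fold_right: fold axis v@6; visible region now rows[0,16) x cols[6,8) = 16x2
Op 3 fold_left: fold axis v@7; visible region now rows[0,16) x cols[6,7) = 16x1
Op 4 fold_up: fold axis h@8; visible region now rows[0,8) x cols[6,7) = 8x1
Op 5 fold_down: fold axis h@4; visible region now rows[4,8) x cols[6,7) = 4x1
Op 6 cut(2, 0): punch at orig (6,6); cuts so far [(6, 6)]; region rows[4,8) x cols[6,7) = 4x1
Unfold 1 (reflect across h@4): 2 holes -> [(1, 6), (6, 6)]
Unfold 2 (reflect across h@8): 4 holes -> [(1, 6), (6, 6), (9, 6), (14, 6)]
Unfold 3 (reflect across v@7): 8 holes -> [(1, 6), (1, 7), (6, 6), (6, 7), (9, 6), (9, 7), (14, 6), (14, 7)]
Unfold 4 (reflect across v@6): 16 holes -> [(1, 4), (1, 5), (1, 6), (1, 7), (6, 4), (6, 5), (6, 6), (6, 7), (9, 4), (9, 5), (9, 6), (9, 7), (14, 4), (14, 5), (14, 6), (14, 7)]
Unfold 5 (reflect across v@4): 32 holes -> [(1, 0), (1, 1), (1, 2), (1, 3), (1, 4), (1, 5), (1, 6), (1, 7), (6, 0), (6, 1), (6, 2), (6, 3), (6, 4), (6, 5), (6, 6), (6, 7), (9, 0), (9, 1), (9, 2), (9, 3), (9, 4), (9, 5), (9, 6), (9, 7), (14, 0), (14, 1), (14, 2), (14, 3), (14, 4), (14, 5), (14, 6), (14, 7)]

Answer: ........
OOOOOOOO
........
........
........
........
OOOOOOOO
........
........
OOOOOOOO
........
........
........
........
OOOOOOOO
........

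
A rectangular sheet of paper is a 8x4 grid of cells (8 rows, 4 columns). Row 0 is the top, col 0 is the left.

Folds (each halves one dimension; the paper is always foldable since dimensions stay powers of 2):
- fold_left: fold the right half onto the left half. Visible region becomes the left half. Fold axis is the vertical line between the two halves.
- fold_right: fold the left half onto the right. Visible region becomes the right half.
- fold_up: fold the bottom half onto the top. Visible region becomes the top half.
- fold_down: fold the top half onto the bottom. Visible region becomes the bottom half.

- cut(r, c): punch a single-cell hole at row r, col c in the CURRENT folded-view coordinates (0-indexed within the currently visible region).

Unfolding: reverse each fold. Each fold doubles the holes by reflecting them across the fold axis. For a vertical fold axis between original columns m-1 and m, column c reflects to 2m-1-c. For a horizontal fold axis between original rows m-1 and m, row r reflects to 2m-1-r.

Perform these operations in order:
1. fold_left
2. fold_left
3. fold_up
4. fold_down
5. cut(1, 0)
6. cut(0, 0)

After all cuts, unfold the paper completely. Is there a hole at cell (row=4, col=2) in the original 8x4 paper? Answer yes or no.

Op 1 fold_left: fold axis v@2; visible region now rows[0,8) x cols[0,2) = 8x2
Op 2 fold_left: fold axis v@1; visible region now rows[0,8) x cols[0,1) = 8x1
Op 3 fold_up: fold axis h@4; visible region now rows[0,4) x cols[0,1) = 4x1
Op 4 fold_down: fold axis h@2; visible region now rows[2,4) x cols[0,1) = 2x1
Op 5 cut(1, 0): punch at orig (3,0); cuts so far [(3, 0)]; region rows[2,4) x cols[0,1) = 2x1
Op 6 cut(0, 0): punch at orig (2,0); cuts so far [(2, 0), (3, 0)]; region rows[2,4) x cols[0,1) = 2x1
Unfold 1 (reflect across h@2): 4 holes -> [(0, 0), (1, 0), (2, 0), (3, 0)]
Unfold 2 (reflect across h@4): 8 holes -> [(0, 0), (1, 0), (2, 0), (3, 0), (4, 0), (5, 0), (6, 0), (7, 0)]
Unfold 3 (reflect across v@1): 16 holes -> [(0, 0), (0, 1), (1, 0), (1, 1), (2, 0), (2, 1), (3, 0), (3, 1), (4, 0), (4, 1), (5, 0), (5, 1), (6, 0), (6, 1), (7, 0), (7, 1)]
Unfold 4 (reflect across v@2): 32 holes -> [(0, 0), (0, 1), (0, 2), (0, 3), (1, 0), (1, 1), (1, 2), (1, 3), (2, 0), (2, 1), (2, 2), (2, 3), (3, 0), (3, 1), (3, 2), (3, 3), (4, 0), (4, 1), (4, 2), (4, 3), (5, 0), (5, 1), (5, 2), (5, 3), (6, 0), (6, 1), (6, 2), (6, 3), (7, 0), (7, 1), (7, 2), (7, 3)]
Holes: [(0, 0), (0, 1), (0, 2), (0, 3), (1, 0), (1, 1), (1, 2), (1, 3), (2, 0), (2, 1), (2, 2), (2, 3), (3, 0), (3, 1), (3, 2), (3, 3), (4, 0), (4, 1), (4, 2), (4, 3), (5, 0), (5, 1), (5, 2), (5, 3), (6, 0), (6, 1), (6, 2), (6, 3), (7, 0), (7, 1), (7, 2), (7, 3)]

Answer: yes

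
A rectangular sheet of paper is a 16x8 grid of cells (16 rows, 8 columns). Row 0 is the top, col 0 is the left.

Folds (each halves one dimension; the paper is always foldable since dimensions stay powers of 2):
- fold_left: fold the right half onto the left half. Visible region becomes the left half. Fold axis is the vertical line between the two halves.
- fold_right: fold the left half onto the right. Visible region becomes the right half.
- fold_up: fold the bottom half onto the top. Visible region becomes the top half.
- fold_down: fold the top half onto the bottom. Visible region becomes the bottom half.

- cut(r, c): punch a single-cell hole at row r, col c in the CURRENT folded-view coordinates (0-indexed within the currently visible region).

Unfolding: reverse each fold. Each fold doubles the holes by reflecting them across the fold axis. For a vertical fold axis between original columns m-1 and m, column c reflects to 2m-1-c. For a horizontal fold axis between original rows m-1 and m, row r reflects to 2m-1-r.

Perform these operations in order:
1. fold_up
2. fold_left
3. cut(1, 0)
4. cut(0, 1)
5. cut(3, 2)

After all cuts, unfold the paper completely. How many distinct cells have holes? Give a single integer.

Op 1 fold_up: fold axis h@8; visible region now rows[0,8) x cols[0,8) = 8x8
Op 2 fold_left: fold axis v@4; visible region now rows[0,8) x cols[0,4) = 8x4
Op 3 cut(1, 0): punch at orig (1,0); cuts so far [(1, 0)]; region rows[0,8) x cols[0,4) = 8x4
Op 4 cut(0, 1): punch at orig (0,1); cuts so far [(0, 1), (1, 0)]; region rows[0,8) x cols[0,4) = 8x4
Op 5 cut(3, 2): punch at orig (3,2); cuts so far [(0, 1), (1, 0), (3, 2)]; region rows[0,8) x cols[0,4) = 8x4
Unfold 1 (reflect across v@4): 6 holes -> [(0, 1), (0, 6), (1, 0), (1, 7), (3, 2), (3, 5)]
Unfold 2 (reflect across h@8): 12 holes -> [(0, 1), (0, 6), (1, 0), (1, 7), (3, 2), (3, 5), (12, 2), (12, 5), (14, 0), (14, 7), (15, 1), (15, 6)]

Answer: 12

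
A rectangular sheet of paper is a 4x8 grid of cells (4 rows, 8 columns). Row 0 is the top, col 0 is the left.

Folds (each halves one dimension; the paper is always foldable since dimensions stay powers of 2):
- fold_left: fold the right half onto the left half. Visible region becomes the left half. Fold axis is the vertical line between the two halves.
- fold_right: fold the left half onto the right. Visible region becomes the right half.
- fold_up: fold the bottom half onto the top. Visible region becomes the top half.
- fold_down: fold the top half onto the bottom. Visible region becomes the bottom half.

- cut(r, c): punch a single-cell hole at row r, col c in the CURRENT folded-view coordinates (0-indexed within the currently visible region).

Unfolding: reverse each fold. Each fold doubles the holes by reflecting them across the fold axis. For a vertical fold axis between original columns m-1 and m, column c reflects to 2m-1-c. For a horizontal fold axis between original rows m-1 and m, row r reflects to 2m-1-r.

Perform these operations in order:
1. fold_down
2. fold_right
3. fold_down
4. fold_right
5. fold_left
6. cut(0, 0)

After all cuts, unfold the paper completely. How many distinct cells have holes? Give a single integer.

Op 1 fold_down: fold axis h@2; visible region now rows[2,4) x cols[0,8) = 2x8
Op 2 fold_right: fold axis v@4; visible region now rows[2,4) x cols[4,8) = 2x4
Op 3 fold_down: fold axis h@3; visible region now rows[3,4) x cols[4,8) = 1x4
Op 4 fold_right: fold axis v@6; visible region now rows[3,4) x cols[6,8) = 1x2
Op 5 fold_left: fold axis v@7; visible region now rows[3,4) x cols[6,7) = 1x1
Op 6 cut(0, 0): punch at orig (3,6); cuts so far [(3, 6)]; region rows[3,4) x cols[6,7) = 1x1
Unfold 1 (reflect across v@7): 2 holes -> [(3, 6), (3, 7)]
Unfold 2 (reflect across v@6): 4 holes -> [(3, 4), (3, 5), (3, 6), (3, 7)]
Unfold 3 (reflect across h@3): 8 holes -> [(2, 4), (2, 5), (2, 6), (2, 7), (3, 4), (3, 5), (3, 6), (3, 7)]
Unfold 4 (reflect across v@4): 16 holes -> [(2, 0), (2, 1), (2, 2), (2, 3), (2, 4), (2, 5), (2, 6), (2, 7), (3, 0), (3, 1), (3, 2), (3, 3), (3, 4), (3, 5), (3, 6), (3, 7)]
Unfold 5 (reflect across h@2): 32 holes -> [(0, 0), (0, 1), (0, 2), (0, 3), (0, 4), (0, 5), (0, 6), (0, 7), (1, 0), (1, 1), (1, 2), (1, 3), (1, 4), (1, 5), (1, 6), (1, 7), (2, 0), (2, 1), (2, 2), (2, 3), (2, 4), (2, 5), (2, 6), (2, 7), (3, 0), (3, 1), (3, 2), (3, 3), (3, 4), (3, 5), (3, 6), (3, 7)]

Answer: 32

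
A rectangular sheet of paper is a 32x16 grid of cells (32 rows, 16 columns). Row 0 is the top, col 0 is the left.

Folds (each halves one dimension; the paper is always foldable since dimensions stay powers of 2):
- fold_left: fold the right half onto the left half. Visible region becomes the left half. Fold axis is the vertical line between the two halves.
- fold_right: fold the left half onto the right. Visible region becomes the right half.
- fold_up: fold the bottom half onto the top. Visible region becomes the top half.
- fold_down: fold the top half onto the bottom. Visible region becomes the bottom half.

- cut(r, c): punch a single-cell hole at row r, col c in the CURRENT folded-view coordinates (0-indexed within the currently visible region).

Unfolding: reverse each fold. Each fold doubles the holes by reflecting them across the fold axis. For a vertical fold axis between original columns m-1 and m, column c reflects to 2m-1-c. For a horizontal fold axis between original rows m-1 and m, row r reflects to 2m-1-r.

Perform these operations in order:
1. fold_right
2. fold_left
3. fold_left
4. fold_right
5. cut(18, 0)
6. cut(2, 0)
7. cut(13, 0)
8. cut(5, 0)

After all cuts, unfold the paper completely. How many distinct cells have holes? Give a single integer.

Op 1 fold_right: fold axis v@8; visible region now rows[0,32) x cols[8,16) = 32x8
Op 2 fold_left: fold axis v@12; visible region now rows[0,32) x cols[8,12) = 32x4
Op 3 fold_left: fold axis v@10; visible region now rows[0,32) x cols[8,10) = 32x2
Op 4 fold_right: fold axis v@9; visible region now rows[0,32) x cols[9,10) = 32x1
Op 5 cut(18, 0): punch at orig (18,9); cuts so far [(18, 9)]; region rows[0,32) x cols[9,10) = 32x1
Op 6 cut(2, 0): punch at orig (2,9); cuts so far [(2, 9), (18, 9)]; region rows[0,32) x cols[9,10) = 32x1
Op 7 cut(13, 0): punch at orig (13,9); cuts so far [(2, 9), (13, 9), (18, 9)]; region rows[0,32) x cols[9,10) = 32x1
Op 8 cut(5, 0): punch at orig (5,9); cuts so far [(2, 9), (5, 9), (13, 9), (18, 9)]; region rows[0,32) x cols[9,10) = 32x1
Unfold 1 (reflect across v@9): 8 holes -> [(2, 8), (2, 9), (5, 8), (5, 9), (13, 8), (13, 9), (18, 8), (18, 9)]
Unfold 2 (reflect across v@10): 16 holes -> [(2, 8), (2, 9), (2, 10), (2, 11), (5, 8), (5, 9), (5, 10), (5, 11), (13, 8), (13, 9), (13, 10), (13, 11), (18, 8), (18, 9), (18, 10), (18, 11)]
Unfold 3 (reflect across v@12): 32 holes -> [(2, 8), (2, 9), (2, 10), (2, 11), (2, 12), (2, 13), (2, 14), (2, 15), (5, 8), (5, 9), (5, 10), (5, 11), (5, 12), (5, 13), (5, 14), (5, 15), (13, 8), (13, 9), (13, 10), (13, 11), (13, 12), (13, 13), (13, 14), (13, 15), (18, 8), (18, 9), (18, 10), (18, 11), (18, 12), (18, 13), (18, 14), (18, 15)]
Unfold 4 (reflect across v@8): 64 holes -> [(2, 0), (2, 1), (2, 2), (2, 3), (2, 4), (2, 5), (2, 6), (2, 7), (2, 8), (2, 9), (2, 10), (2, 11), (2, 12), (2, 13), (2, 14), (2, 15), (5, 0), (5, 1), (5, 2), (5, 3), (5, 4), (5, 5), (5, 6), (5, 7), (5, 8), (5, 9), (5, 10), (5, 11), (5, 12), (5, 13), (5, 14), (5, 15), (13, 0), (13, 1), (13, 2), (13, 3), (13, 4), (13, 5), (13, 6), (13, 7), (13, 8), (13, 9), (13, 10), (13, 11), (13, 12), (13, 13), (13, 14), (13, 15), (18, 0), (18, 1), (18, 2), (18, 3), (18, 4), (18, 5), (18, 6), (18, 7), (18, 8), (18, 9), (18, 10), (18, 11), (18, 12), (18, 13), (18, 14), (18, 15)]

Answer: 64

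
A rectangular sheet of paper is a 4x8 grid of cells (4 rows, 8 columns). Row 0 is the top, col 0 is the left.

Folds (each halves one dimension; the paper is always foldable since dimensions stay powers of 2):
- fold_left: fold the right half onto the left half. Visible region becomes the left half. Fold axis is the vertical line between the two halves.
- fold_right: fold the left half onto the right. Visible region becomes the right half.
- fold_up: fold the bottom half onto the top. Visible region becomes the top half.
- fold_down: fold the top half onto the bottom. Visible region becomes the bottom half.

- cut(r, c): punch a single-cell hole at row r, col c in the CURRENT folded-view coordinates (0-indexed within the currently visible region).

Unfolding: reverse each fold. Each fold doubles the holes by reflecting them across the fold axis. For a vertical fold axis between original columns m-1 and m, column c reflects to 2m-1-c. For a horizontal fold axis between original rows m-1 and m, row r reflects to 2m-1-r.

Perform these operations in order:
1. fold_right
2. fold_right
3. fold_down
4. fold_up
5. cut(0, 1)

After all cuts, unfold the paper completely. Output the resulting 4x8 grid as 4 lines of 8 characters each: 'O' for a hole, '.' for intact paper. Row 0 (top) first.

Answer: O..OO..O
O..OO..O
O..OO..O
O..OO..O

Derivation:
Op 1 fold_right: fold axis v@4; visible region now rows[0,4) x cols[4,8) = 4x4
Op 2 fold_right: fold axis v@6; visible region now rows[0,4) x cols[6,8) = 4x2
Op 3 fold_down: fold axis h@2; visible region now rows[2,4) x cols[6,8) = 2x2
Op 4 fold_up: fold axis h@3; visible region now rows[2,3) x cols[6,8) = 1x2
Op 5 cut(0, 1): punch at orig (2,7); cuts so far [(2, 7)]; region rows[2,3) x cols[6,8) = 1x2
Unfold 1 (reflect across h@3): 2 holes -> [(2, 7), (3, 7)]
Unfold 2 (reflect across h@2): 4 holes -> [(0, 7), (1, 7), (2, 7), (3, 7)]
Unfold 3 (reflect across v@6): 8 holes -> [(0, 4), (0, 7), (1, 4), (1, 7), (2, 4), (2, 7), (3, 4), (3, 7)]
Unfold 4 (reflect across v@4): 16 holes -> [(0, 0), (0, 3), (0, 4), (0, 7), (1, 0), (1, 3), (1, 4), (1, 7), (2, 0), (2, 3), (2, 4), (2, 7), (3, 0), (3, 3), (3, 4), (3, 7)]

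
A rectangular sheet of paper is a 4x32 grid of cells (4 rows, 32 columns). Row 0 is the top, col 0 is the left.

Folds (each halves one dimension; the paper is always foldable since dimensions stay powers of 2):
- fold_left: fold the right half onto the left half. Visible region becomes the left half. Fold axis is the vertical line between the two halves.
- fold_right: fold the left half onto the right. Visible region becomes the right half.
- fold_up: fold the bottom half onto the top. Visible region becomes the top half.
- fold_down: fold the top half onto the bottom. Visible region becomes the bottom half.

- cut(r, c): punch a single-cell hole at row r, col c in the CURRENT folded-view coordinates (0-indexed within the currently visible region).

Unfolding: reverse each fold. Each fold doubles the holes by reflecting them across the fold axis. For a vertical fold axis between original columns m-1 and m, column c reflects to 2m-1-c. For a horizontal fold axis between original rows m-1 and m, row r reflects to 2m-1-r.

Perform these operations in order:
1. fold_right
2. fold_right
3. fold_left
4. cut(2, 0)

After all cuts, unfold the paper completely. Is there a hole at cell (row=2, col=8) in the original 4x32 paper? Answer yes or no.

Answer: yes

Derivation:
Op 1 fold_right: fold axis v@16; visible region now rows[0,4) x cols[16,32) = 4x16
Op 2 fold_right: fold axis v@24; visible region now rows[0,4) x cols[24,32) = 4x8
Op 3 fold_left: fold axis v@28; visible region now rows[0,4) x cols[24,28) = 4x4
Op 4 cut(2, 0): punch at orig (2,24); cuts so far [(2, 24)]; region rows[0,4) x cols[24,28) = 4x4
Unfold 1 (reflect across v@28): 2 holes -> [(2, 24), (2, 31)]
Unfold 2 (reflect across v@24): 4 holes -> [(2, 16), (2, 23), (2, 24), (2, 31)]
Unfold 3 (reflect across v@16): 8 holes -> [(2, 0), (2, 7), (2, 8), (2, 15), (2, 16), (2, 23), (2, 24), (2, 31)]
Holes: [(2, 0), (2, 7), (2, 8), (2, 15), (2, 16), (2, 23), (2, 24), (2, 31)]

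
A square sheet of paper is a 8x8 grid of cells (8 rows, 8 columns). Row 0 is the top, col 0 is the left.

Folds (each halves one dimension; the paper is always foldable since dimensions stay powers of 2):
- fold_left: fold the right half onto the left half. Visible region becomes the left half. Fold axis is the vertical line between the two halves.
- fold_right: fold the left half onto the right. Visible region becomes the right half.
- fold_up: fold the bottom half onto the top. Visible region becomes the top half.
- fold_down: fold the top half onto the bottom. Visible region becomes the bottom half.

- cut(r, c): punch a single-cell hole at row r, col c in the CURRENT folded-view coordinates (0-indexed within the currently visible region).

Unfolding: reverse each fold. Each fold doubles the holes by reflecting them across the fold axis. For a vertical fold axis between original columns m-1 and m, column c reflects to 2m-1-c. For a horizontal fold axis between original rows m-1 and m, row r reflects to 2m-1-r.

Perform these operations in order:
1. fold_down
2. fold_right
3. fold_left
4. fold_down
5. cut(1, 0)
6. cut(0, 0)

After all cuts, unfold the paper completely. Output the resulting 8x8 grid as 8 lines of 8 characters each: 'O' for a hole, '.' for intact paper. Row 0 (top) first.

Op 1 fold_down: fold axis h@4; visible region now rows[4,8) x cols[0,8) = 4x8
Op 2 fold_right: fold axis v@4; visible region now rows[4,8) x cols[4,8) = 4x4
Op 3 fold_left: fold axis v@6; visible region now rows[4,8) x cols[4,6) = 4x2
Op 4 fold_down: fold axis h@6; visible region now rows[6,8) x cols[4,6) = 2x2
Op 5 cut(1, 0): punch at orig (7,4); cuts so far [(7, 4)]; region rows[6,8) x cols[4,6) = 2x2
Op 6 cut(0, 0): punch at orig (6,4); cuts so far [(6, 4), (7, 4)]; region rows[6,8) x cols[4,6) = 2x2
Unfold 1 (reflect across h@6): 4 holes -> [(4, 4), (5, 4), (6, 4), (7, 4)]
Unfold 2 (reflect across v@6): 8 holes -> [(4, 4), (4, 7), (5, 4), (5, 7), (6, 4), (6, 7), (7, 4), (7, 7)]
Unfold 3 (reflect across v@4): 16 holes -> [(4, 0), (4, 3), (4, 4), (4, 7), (5, 0), (5, 3), (5, 4), (5, 7), (6, 0), (6, 3), (6, 4), (6, 7), (7, 0), (7, 3), (7, 4), (7, 7)]
Unfold 4 (reflect across h@4): 32 holes -> [(0, 0), (0, 3), (0, 4), (0, 7), (1, 0), (1, 3), (1, 4), (1, 7), (2, 0), (2, 3), (2, 4), (2, 7), (3, 0), (3, 3), (3, 4), (3, 7), (4, 0), (4, 3), (4, 4), (4, 7), (5, 0), (5, 3), (5, 4), (5, 7), (6, 0), (6, 3), (6, 4), (6, 7), (7, 0), (7, 3), (7, 4), (7, 7)]

Answer: O..OO..O
O..OO..O
O..OO..O
O..OO..O
O..OO..O
O..OO..O
O..OO..O
O..OO..O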